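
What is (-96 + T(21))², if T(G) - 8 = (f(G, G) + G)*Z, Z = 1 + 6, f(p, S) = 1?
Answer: 4356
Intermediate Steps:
Z = 7
T(G) = 15 + 7*G (T(G) = 8 + (1 + G)*7 = 8 + (7 + 7*G) = 15 + 7*G)
(-96 + T(21))² = (-96 + (15 + 7*21))² = (-96 + (15 + 147))² = (-96 + 162)² = 66² = 4356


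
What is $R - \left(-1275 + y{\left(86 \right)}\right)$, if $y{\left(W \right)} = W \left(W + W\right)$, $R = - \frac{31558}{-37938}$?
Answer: $- \frac{256388194}{18969} \approx -13516.0$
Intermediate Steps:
$R = \frac{15779}{18969}$ ($R = \left(-31558\right) \left(- \frac{1}{37938}\right) = \frac{15779}{18969} \approx 0.83183$)
$y{\left(W \right)} = 2 W^{2}$ ($y{\left(W \right)} = W 2 W = 2 W^{2}$)
$R - \left(-1275 + y{\left(86 \right)}\right) = \frac{15779}{18969} + \left(1275 - 2 \cdot 86^{2}\right) = \frac{15779}{18969} + \left(1275 - 2 \cdot 7396\right) = \frac{15779}{18969} + \left(1275 - 14792\right) = \frac{15779}{18969} - 13517 = - \frac{256388194}{18969}$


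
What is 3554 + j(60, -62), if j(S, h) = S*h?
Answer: -166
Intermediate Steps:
3554 + j(60, -62) = 3554 + 60*(-62) = 3554 - 3720 = -166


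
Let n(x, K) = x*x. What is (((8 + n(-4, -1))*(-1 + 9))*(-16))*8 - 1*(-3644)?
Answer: -20932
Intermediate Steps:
n(x, K) = x²
(((8 + n(-4, -1))*(-1 + 9))*(-16))*8 - 1*(-3644) = (((8 + (-4)²)*(-1 + 9))*(-16))*8 - 1*(-3644) = (((8 + 16)*8)*(-16))*8 + 3644 = ((24*8)*(-16))*8 + 3644 = (192*(-16))*8 + 3644 = -3072*8 + 3644 = -24576 + 3644 = -20932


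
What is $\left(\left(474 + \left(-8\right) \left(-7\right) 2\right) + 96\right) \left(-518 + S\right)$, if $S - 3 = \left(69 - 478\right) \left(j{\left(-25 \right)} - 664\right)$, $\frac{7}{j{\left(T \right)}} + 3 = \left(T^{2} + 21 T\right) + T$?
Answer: $\frac{6654113389}{36} \approx 1.8484 \cdot 10^{8}$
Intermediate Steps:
$j{\left(T \right)} = \frac{7}{-3 + T^{2} + 22 T}$ ($j{\left(T \right)} = \frac{7}{-3 + \left(\left(T^{2} + 21 T\right) + T\right)} = \frac{7}{-3 + \left(T^{2} + 22 T\right)} = \frac{7}{-3 + T^{2} + 22 T}$)
$S = \frac{19550825}{72}$ ($S = 3 + \left(69 - 478\right) \left(\frac{7}{-3 + \left(-25\right)^{2} + 22 \left(-25\right)} - 664\right) = 3 - 409 \left(\frac{7}{-3 + 625 - 550} - 664\right) = 3 - 409 \left(\frac{7}{72} - 664\right) = 3 - - \frac{19550609}{72} = 3 + \frac{19550609}{72} = \frac{19550825}{72} \approx 2.7154 \cdot 10^{5}$)
$\left(\left(474 + \left(-8\right) \left(-7\right) 2\right) + 96\right) \left(-518 + S\right) = \left(\left(474 + \left(-8\right) \left(-7\right) 2\right) + 96\right) \left(-518 + \frac{19550825}{72}\right) = \left(\left(474 + 56 \cdot 2\right) + 96\right) \frac{19513529}{72} = \left(\left(474 + 112\right) + 96\right) \frac{19513529}{72} = \left(586 + 96\right) \frac{19513529}{72} = 682 \cdot \frac{19513529}{72} = \frac{6654113389}{36}$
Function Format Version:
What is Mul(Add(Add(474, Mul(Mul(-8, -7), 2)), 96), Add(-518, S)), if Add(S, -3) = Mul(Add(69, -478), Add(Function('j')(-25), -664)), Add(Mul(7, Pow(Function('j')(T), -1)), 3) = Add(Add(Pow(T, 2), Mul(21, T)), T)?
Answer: Rational(6654113389, 36) ≈ 1.8484e+8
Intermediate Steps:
Function('j')(T) = Mul(7, Pow(Add(-3, Pow(T, 2), Mul(22, T)), -1)) (Function('j')(T) = Mul(7, Pow(Add(-3, Add(Add(Pow(T, 2), Mul(21, T)), T)), -1)) = Mul(7, Pow(Add(-3, Add(Pow(T, 2), Mul(22, T))), -1)) = Mul(7, Pow(Add(-3, Pow(T, 2), Mul(22, T)), -1)))
S = Rational(19550825, 72) (S = Add(3, Mul(Add(69, -478), Add(Mul(7, Pow(Add(-3, Pow(-25, 2), Mul(22, -25)), -1)), -664))) = Add(3, Mul(-409, Add(Mul(7, Pow(Add(-3, 625, -550), -1)), -664))) = Add(3, Mul(-409, Add(Mul(7, Pow(72, -1)), -664))) = Add(3, Mul(-409, Add(Mul(7, Rational(1, 72)), -664))) = Add(3, Mul(-409, Add(Rational(7, 72), -664))) = Add(3, Mul(-409, Rational(-47801, 72))) = Add(3, Rational(19550609, 72)) = Rational(19550825, 72) ≈ 2.7154e+5)
Mul(Add(Add(474, Mul(Mul(-8, -7), 2)), 96), Add(-518, S)) = Mul(Add(Add(474, Mul(Mul(-8, -7), 2)), 96), Add(-518, Rational(19550825, 72))) = Mul(Add(Add(474, Mul(56, 2)), 96), Rational(19513529, 72)) = Mul(Add(Add(474, 112), 96), Rational(19513529, 72)) = Mul(Add(586, 96), Rational(19513529, 72)) = Mul(682, Rational(19513529, 72)) = Rational(6654113389, 36)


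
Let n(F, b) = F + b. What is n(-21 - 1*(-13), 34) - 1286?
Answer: -1260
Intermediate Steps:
n(-21 - 1*(-13), 34) - 1286 = ((-21 - 1*(-13)) + 34) - 1286 = ((-21 + 13) + 34) - 1286 = (-8 + 34) - 1286 = 26 - 1286 = -1260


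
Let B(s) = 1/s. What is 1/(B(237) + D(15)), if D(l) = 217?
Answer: 237/51430 ≈ 0.0046082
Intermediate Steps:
1/(B(237) + D(15)) = 1/(1/237 + 217) = 1/(51430/237) = 237/51430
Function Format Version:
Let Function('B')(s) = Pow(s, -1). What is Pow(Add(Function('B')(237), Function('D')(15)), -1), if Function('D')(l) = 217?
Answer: Rational(237, 51430) ≈ 0.0046082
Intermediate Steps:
Pow(Add(Function('B')(237), Function('D')(15)), -1) = Pow(Add(Pow(237, -1), 217), -1) = Pow(Add(Rational(1, 237), 217), -1) = Pow(Rational(51430, 237), -1) = Rational(237, 51430)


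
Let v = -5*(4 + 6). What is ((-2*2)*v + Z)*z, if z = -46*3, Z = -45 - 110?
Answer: -6210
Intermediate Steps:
Z = -155
v = -50 (v = -5*10 = -50)
z = -138
((-2*2)*v + Z)*z = (-2*2*(-50) - 155)*(-138) = (-4*(-50) - 155)*(-138) = (200 - 155)*(-138) = 45*(-138) = -6210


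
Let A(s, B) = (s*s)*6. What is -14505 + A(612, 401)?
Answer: 2232759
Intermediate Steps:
A(s, B) = 6*s**2 (A(s, B) = s**2*6 = 6*s**2)
-14505 + A(612, 401) = -14505 + 6*612**2 = -14505 + 6*374544 = -14505 + 2247264 = 2232759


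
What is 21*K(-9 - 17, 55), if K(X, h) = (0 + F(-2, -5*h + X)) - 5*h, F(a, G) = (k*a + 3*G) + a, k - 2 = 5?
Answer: -25074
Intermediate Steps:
k = 7 (k = 2 + 5 = 7)
F(a, G) = 3*G + 8*a (F(a, G) = (7*a + 3*G) + a = (3*G + 7*a) + a = 3*G + 8*a)
K(X, h) = -16 - 20*h + 3*X (K(X, h) = (0 + (3*(-5*h + X) + 8*(-2))) - 5*h = (0 + (3*(X - 5*h) - 16)) - 5*h = (0 + ((-15*h + 3*X) - 16)) - 5*h = (0 + (-16 - 15*h + 3*X)) - 5*h = (-16 - 15*h + 3*X) - 5*h = -16 - 20*h + 3*X)
21*K(-9 - 17, 55) = 21*(-16 - 20*55 + 3*(-9 - 17)) = 21*(-16 - 1100 + 3*(-26)) = 21*(-16 - 1100 - 78) = 21*(-1194) = -25074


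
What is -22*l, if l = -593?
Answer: 13046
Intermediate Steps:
-22*l = -22*(-593) = 13046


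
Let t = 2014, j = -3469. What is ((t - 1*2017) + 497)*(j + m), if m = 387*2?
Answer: -1331330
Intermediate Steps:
m = 774
((t - 1*2017) + 497)*(j + m) = ((2014 - 1*2017) + 497)*(-3469 + 774) = ((2014 - 2017) + 497)*(-2695) = (-3 + 497)*(-2695) = 494*(-2695) = -1331330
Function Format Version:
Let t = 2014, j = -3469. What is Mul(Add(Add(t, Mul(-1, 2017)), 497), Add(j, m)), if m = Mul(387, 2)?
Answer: -1331330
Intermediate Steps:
m = 774
Mul(Add(Add(t, Mul(-1, 2017)), 497), Add(j, m)) = Mul(Add(Add(2014, Mul(-1, 2017)), 497), Add(-3469, 774)) = Mul(Add(Add(2014, -2017), 497), -2695) = Mul(Add(-3, 497), -2695) = Mul(494, -2695) = -1331330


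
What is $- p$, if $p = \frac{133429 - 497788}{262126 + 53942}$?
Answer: $\frac{121453}{105356} \approx 1.1528$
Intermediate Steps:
$p = - \frac{121453}{105356}$ ($p = - \frac{364359}{316068} = \left(-364359\right) \frac{1}{316068} = - \frac{121453}{105356} \approx -1.1528$)
$- p = \left(-1\right) \left(- \frac{121453}{105356}\right) = \frac{121453}{105356}$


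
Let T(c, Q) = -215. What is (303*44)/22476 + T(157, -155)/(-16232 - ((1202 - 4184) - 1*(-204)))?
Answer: 15350089/25199342 ≈ 0.60915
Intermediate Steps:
(303*44)/22476 + T(157, -155)/(-16232 - ((1202 - 4184) - 1*(-204))) = (303*44)/22476 - 215/(-16232 - ((1202 - 4184) - 1*(-204))) = 13332*(1/22476) - 215/(-16232 - (-2982 + 204)) = 1111/1873 - 215/(-16232 - 1*(-2778)) = 1111/1873 - 215/(-16232 + 2778) = 1111/1873 - 215/(-13454) = 1111/1873 - 215*(-1/13454) = 1111/1873 + 215/13454 = 15350089/25199342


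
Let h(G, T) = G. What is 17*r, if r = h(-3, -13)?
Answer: -51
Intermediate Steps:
r = -3
17*r = 17*(-3) = -51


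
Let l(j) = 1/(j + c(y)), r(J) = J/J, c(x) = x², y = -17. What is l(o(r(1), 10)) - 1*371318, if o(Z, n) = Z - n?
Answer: -103969039/280 ≈ -3.7132e+5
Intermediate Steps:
r(J) = 1
l(j) = 1/(289 + j) (l(j) = 1/(j + (-17)²) = 1/(j + 289) = 1/(289 + j))
l(o(r(1), 10)) - 1*371318 = 1/(289 + (1 - 1*10)) - 1*371318 = 1/(289 + (1 - 10)) - 371318 = 1/(289 - 9) - 371318 = 1/280 - 371318 = -103969039/280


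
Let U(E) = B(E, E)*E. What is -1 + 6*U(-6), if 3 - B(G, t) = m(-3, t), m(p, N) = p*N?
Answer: 539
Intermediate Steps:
m(p, N) = N*p
B(G, t) = 3 + 3*t (B(G, t) = 3 - t*(-3) = 3 - (-3)*t = 3 + 3*t)
U(E) = E*(3 + 3*E) (U(E) = (3 + 3*E)*E = E*(3 + 3*E))
-1 + 6*U(-6) = -1 + 6*(3*(-6)*(1 - 6)) = -1 + 6*(3*(-6)*(-5)) = -1 + 6*90 = -1 + 540 = 539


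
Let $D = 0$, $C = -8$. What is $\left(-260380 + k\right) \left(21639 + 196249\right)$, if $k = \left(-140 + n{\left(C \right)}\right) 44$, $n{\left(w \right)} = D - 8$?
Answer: $-58152564096$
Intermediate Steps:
$n{\left(w \right)} = -8$ ($n{\left(w \right)} = 0 - 8 = -8$)
$k = -6512$ ($k = \left(-140 - 8\right) 44 = \left(-148\right) 44 = -6512$)
$\left(-260380 + k\right) \left(21639 + 196249\right) = \left(-260380 - 6512\right) \left(21639 + 196249\right) = \left(-266892\right) 217888 = -58152564096$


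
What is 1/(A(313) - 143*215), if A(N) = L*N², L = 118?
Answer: 1/11529597 ≈ 8.6733e-8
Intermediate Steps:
A(N) = 118*N²
1/(A(313) - 143*215) = 1/(118*313² - 143*215) = 1/(118*97969 - 30745) = 1/(11560342 - 30745) = 1/11529597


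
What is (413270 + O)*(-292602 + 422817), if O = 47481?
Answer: 59996691465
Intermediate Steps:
(413270 + O)*(-292602 + 422817) = (413270 + 47481)*(-292602 + 422817) = 460751*130215 = 59996691465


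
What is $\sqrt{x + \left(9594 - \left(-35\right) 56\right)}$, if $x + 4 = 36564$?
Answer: $27 \sqrt{66} \approx 219.35$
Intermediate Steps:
$x = 36560$ ($x = -4 + 36564 = 36560$)
$\sqrt{x + \left(9594 - \left(-35\right) 56\right)} = \sqrt{36560 + \left(9594 - \left(-35\right) 56\right)} = \sqrt{36560 + \left(9594 - -1960\right)} = \sqrt{36560 + \left(9594 + 1960\right)} = \sqrt{36560 + 11554} = \sqrt{48114} = 27 \sqrt{66}$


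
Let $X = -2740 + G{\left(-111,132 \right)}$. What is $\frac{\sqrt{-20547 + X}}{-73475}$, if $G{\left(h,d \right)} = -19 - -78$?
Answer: $- \frac{2 i \sqrt{5807}}{73475} \approx - 0.0020743 i$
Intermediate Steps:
$G{\left(h,d \right)} = 59$ ($G{\left(h,d \right)} = -19 + 78 = 59$)
$X = -2681$ ($X = -2740 + 59 = -2681$)
$\frac{\sqrt{-20547 + X}}{-73475} = \frac{\sqrt{-20547 - 2681}}{-73475} = \sqrt{-23228} \left(- \frac{1}{73475}\right) = 2 i \sqrt{5807} \left(- \frac{1}{73475}\right) = - \frac{2 i \sqrt{5807}}{73475}$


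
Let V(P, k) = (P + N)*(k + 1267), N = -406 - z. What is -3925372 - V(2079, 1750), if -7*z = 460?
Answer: -9171073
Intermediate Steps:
z = -460/7 (z = -⅐*460 = -460/7 ≈ -65.714)
N = -2382/7 (N = -406 - 1*(-460/7) = -406 + 460/7 = -2382/7 ≈ -340.29)
V(P, k) = (1267 + k)*(-2382/7 + P) (V(P, k) = (P - 2382/7)*(k + 1267) = (-2382/7 + P)*(1267 + k) = (1267 + k)*(-2382/7 + P))
-3925372 - V(2079, 1750) = -3925372 - (-431142 + 1267*2079 - 2382/7*1750 + 2079*1750) = -3925372 - (-431142 + 2634093 - 595500 + 3638250) = -3925372 - 1*5245701 = -3925372 - 5245701 = -9171073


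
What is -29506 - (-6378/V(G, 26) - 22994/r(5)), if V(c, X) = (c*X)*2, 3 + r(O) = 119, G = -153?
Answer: -563516020/19227 ≈ -29309.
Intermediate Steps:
r(O) = 116 (r(O) = -3 + 119 = 116)
V(c, X) = 2*X*c (V(c, X) = (X*c)*2 = 2*X*c)
-29506 - (-6378/V(G, 26) - 22994/r(5)) = -29506 - (-6378/(2*26*(-153)) - 22994/116) = -29506 - (-6378/(-7956) - 22994*1/116) = -29506 - (-6378*(-1/7956) - 11497/58) = -29506 - (1063/1326 - 11497/58) = -29506 - 1*(-3795842/19227) = -29506 + 3795842/19227 = -563516020/19227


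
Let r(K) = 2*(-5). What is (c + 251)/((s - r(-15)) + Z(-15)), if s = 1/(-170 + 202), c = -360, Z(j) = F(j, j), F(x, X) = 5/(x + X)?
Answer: -10464/947 ≈ -11.050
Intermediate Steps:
r(K) = -10
F(x, X) = 5/(X + x)
Z(j) = 5/(2*j) (Z(j) = 5/(j + j) = 5/((2*j)) = 5*(1/(2*j)) = 5/(2*j))
s = 1/32 ≈ 0.031250
(c + 251)/((s - r(-15)) + Z(-15)) = (-360 + 251)/((1/32 - 1*(-10)) + (5/2)/(-15)) = -109/((1/32 + 10) + (5/2)*(-1/15)) = -109/(321/32 - ⅙) = -109/947/96 = -109*96/947 = -10464/947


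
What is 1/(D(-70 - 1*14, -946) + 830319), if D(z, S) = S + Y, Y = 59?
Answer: 1/829432 ≈ 1.2056e-6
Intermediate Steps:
D(z, S) = 59 + S (D(z, S) = S + 59 = 59 + S)
1/(D(-70 - 1*14, -946) + 830319) = 1/((59 - 946) + 830319) = 1/(-887 + 830319) = 1/829432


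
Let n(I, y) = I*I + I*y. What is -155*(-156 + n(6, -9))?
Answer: 26970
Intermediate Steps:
n(I, y) = I**2 + I*y
-155*(-156 + n(6, -9)) = -155*(-156 + 6*(6 - 9)) = -155*(-156 + 6*(-3)) = -155*(-156 - 18) = -155*(-174) = 26970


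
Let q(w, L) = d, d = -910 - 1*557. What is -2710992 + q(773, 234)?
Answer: -2712459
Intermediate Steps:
d = -1467 (d = -910 - 557 = -1467)
q(w, L) = -1467
-2710992 + q(773, 234) = -2710992 - 1467 = -2712459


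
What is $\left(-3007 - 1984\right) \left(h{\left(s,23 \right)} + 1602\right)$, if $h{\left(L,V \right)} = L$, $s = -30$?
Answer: $-7845852$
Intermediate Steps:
$\left(-3007 - 1984\right) \left(h{\left(s,23 \right)} + 1602\right) = \left(-3007 - 1984\right) \left(-30 + 1602\right) = \left(-4991\right) 1572 = -7845852$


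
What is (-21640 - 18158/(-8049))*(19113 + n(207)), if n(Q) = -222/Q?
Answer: -229671701508046/555381 ≈ -4.1354e+8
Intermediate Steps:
(-21640 - 18158/(-8049))*(19113 + n(207)) = (-21640 - 18158/(-8049))*(19113 - 222/207) = (-21640 - 18158*(-1/8049))*(19113 - 222*1/207) = (-21640 + 18158/8049)*(19113 - 74/69) = -174162202/8049*1318723/69 = -229671701508046/555381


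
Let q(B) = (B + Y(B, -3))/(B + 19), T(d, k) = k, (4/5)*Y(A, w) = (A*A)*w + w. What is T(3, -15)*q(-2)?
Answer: 1245/68 ≈ 18.309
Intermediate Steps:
Y(A, w) = 5*w/4 + 5*w*A**2/4 (Y(A, w) = 5*((A*A)*w + w)/4 = 5*(A**2*w + w)/4 = 5*(w*A**2 + w)/4 = 5*(w + w*A**2)/4 = 5*w/4 + 5*w*A**2/4)
q(B) = (-15/4 + B - 15*B**2/4)/(19 + B) (q(B) = (B + (5/4)*(-3)*(1 + B**2))/(B + 19) = (B + (-15/4 - 15*B**2/4))/(19 + B) = (-15/4 + B - 15*B**2/4)/(19 + B))
T(3, -15)*q(-2) = -15*(-15 - 15*(-2)**2 + 4*(-2))/(4*(19 - 2)) = -15*(-15 - 15*4 - 8)/(4*17) = -15*(-15 - 60 - 8)/(4*17) = -15*(-83)/(4*17) = -15*(-83/68) = 1245/68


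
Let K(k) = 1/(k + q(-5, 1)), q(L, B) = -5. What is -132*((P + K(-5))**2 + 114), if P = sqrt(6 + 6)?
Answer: -415833/25 + 264*sqrt(3)/5 ≈ -16542.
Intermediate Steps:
K(k) = 1/(-5 + k) (K(k) = 1/(k - 5) = 1/(-5 + k))
P = 2*sqrt(3) (P = sqrt(12) = 2*sqrt(3) ≈ 3.4641)
-132*((P + K(-5))**2 + 114) = -132*((2*sqrt(3) + 1/(-5 - 5))**2 + 114) = -132*((2*sqrt(3) + 1/(-10))**2 + 114) = -132*((2*sqrt(3) - 1/10)**2 + 114) = -132*((-1/10 + 2*sqrt(3))**2 + 114) = -132*(114 + (-1/10 + 2*sqrt(3))**2) = -15048 - 132*(-1/10 + 2*sqrt(3))**2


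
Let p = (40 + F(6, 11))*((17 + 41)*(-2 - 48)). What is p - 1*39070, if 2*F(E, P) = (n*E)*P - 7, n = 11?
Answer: -1197620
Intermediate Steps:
F(E, P) = -7/2 + 11*E*P/2 (F(E, P) = ((11*E)*P - 7)/2 = (11*E*P - 7)/2 = (-7 + 11*E*P)/2 = -7/2 + 11*E*P/2)
p = -1158550 (p = (40 + (-7/2 + (11/2)*6*11))*((17 + 41)*(-2 - 48)) = (40 + (-7/2 + 363))*(58*(-50)) = (40 + 719/2)*(-2900) = (799/2)*(-2900) = -1158550)
p - 1*39070 = -1158550 - 1*39070 = -1158550 - 39070 = -1197620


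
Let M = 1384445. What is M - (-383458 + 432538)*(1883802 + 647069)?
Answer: -124213764235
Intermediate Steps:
M - (-383458 + 432538)*(1883802 + 647069) = 1384445 - (-383458 + 432538)*(1883802 + 647069) = 1384445 - 49080*2530871 = 1384445 - 1*124215148680 = 1384445 - 124215148680 = -124213764235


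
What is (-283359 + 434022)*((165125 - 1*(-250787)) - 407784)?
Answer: 1224588864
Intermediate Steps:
(-283359 + 434022)*((165125 - 1*(-250787)) - 407784) = 150663*((165125 + 250787) - 407784) = 150663*(415912 - 407784) = 150663*8128 = 1224588864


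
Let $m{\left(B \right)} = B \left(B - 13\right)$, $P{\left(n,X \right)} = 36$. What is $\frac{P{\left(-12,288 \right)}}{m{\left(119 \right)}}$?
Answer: $\frac{18}{6307} \approx 0.002854$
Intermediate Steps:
$m{\left(B \right)} = B \left(-13 + B\right)$
$\frac{P{\left(-12,288 \right)}}{m{\left(119 \right)}} = \frac{36}{119 \left(-13 + 119\right)} = \frac{36}{119 \cdot 106} = \frac{36}{12614} = 36 \cdot \frac{1}{12614} = \frac{18}{6307}$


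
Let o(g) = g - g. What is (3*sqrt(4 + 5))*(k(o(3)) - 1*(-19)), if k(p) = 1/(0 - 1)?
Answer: 162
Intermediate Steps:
o(g) = 0
k(p) = -1 (k(p) = 1/(-1) = -1)
(3*sqrt(4 + 5))*(k(o(3)) - 1*(-19)) = (3*sqrt(4 + 5))*(-1 - 1*(-19)) = (3*sqrt(9))*(-1 + 19) = (3*3)*18 = 9*18 = 162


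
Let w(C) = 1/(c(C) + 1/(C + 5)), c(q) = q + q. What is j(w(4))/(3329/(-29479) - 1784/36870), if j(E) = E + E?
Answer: -9782016570/6399572959 ≈ -1.5285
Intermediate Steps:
c(q) = 2*q
w(C) = 1/(1/(5 + C) + 2*C) (w(C) = 1/(2*C + 1/(C + 5)) = 1/(2*C + 1/(5 + C)) = 1/(1/(5 + C) + 2*C))
j(E) = 2*E
j(w(4))/(3329/(-29479) - 1784/36870) = (2*((5 + 4)/(1 + 2*4**2 + 10*4)))/(3329/(-29479) - 1784/36870) = (2*(9/(1 + 2*16 + 40)))/(3329*(-1/29479) - 1784*1/36870) = (2*(9/(1 + 32 + 40)))/(-3329/29479 - 892/18435) = (2*(9/73))/(-87665383/543445365) = (2*((1/73)*9))*(-543445365/87665383) = (2*(9/73))*(-543445365/87665383) = (18/73)*(-543445365/87665383) = -9782016570/6399572959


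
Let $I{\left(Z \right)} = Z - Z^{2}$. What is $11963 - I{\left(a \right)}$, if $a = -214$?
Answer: $57973$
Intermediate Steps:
$11963 - I{\left(a \right)} = 11963 - - 214 \left(1 - -214\right) = 11963 - - 214 \left(1 + 214\right) = 11963 - \left(-214\right) 215 = 11963 - -46010 = 11963 + 46010 = 57973$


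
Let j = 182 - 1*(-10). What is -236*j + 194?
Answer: -45118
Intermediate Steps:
j = 192 (j = 182 + 10 = 192)
-236*j + 194 = -236*192 + 194 = -45312 + 194 = -45118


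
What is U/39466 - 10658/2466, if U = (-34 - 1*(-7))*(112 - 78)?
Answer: -105723104/24330789 ≈ -4.3452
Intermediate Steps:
U = -918 (U = (-34 + 7)*34 = -27*34 = -918)
U/39466 - 10658/2466 = -918/39466 - 10658/2466 = -918*1/39466 - 10658*1/2466 = -459/19733 - 5329/1233 = -105723104/24330789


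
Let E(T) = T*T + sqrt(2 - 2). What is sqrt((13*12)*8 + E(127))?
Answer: sqrt(17377) ≈ 131.82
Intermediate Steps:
E(T) = T**2 (E(T) = T**2 + sqrt(0) = T**2 + 0 = T**2)
sqrt((13*12)*8 + E(127)) = sqrt((13*12)*8 + 127**2) = sqrt(156*8 + 16129) = sqrt(1248 + 16129) = sqrt(17377)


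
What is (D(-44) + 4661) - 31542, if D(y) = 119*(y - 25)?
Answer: -35092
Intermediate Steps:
D(y) = -2975 + 119*y (D(y) = 119*(-25 + y) = -2975 + 119*y)
(D(-44) + 4661) - 31542 = ((-2975 + 119*(-44)) + 4661) - 31542 = ((-2975 - 5236) + 4661) - 31542 = (-8211 + 4661) - 31542 = -3550 - 31542 = -35092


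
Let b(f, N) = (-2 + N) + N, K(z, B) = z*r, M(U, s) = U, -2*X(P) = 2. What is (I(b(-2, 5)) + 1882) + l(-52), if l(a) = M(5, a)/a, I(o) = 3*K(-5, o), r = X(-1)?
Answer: 98639/52 ≈ 1896.9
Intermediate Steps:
X(P) = -1 (X(P) = -1/2*2 = -1)
r = -1
K(z, B) = -z (K(z, B) = z*(-1) = -z)
b(f, N) = -2 + 2*N
I(o) = 15 (I(o) = 3*(-1*(-5)) = 3*5 = 15)
l(a) = 5/a
(I(b(-2, 5)) + 1882) + l(-52) = (15 + 1882) + 5/(-52) = 1897 + 5*(-1/52) = 1897 - 5/52 = 98639/52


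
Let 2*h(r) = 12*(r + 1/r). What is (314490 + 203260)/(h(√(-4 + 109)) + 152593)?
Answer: 2765175901250/814961692883 - 109763000*√105/814961692883 ≈ 3.3916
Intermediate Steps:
h(r) = 6*r + 6/r (h(r) = (12*(r + 1/r))/2 = (12*r + 12/r)/2 = 6*r + 6/r)
(314490 + 203260)/(h(√(-4 + 109)) + 152593) = (314490 + 203260)/((6*√(-4 + 109) + 6/(√(-4 + 109))) + 152593) = 517750/((6*√105 + 6/(√105)) + 152593) = 517750/((6*√105 + 6*(√105/105)) + 152593) = 517750/((6*√105 + 2*√105/35) + 152593) = 517750/(212*√105/35 + 152593) = 517750/(152593 + 212*√105/35)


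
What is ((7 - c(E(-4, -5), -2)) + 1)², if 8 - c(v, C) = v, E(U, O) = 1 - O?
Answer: 36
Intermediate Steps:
c(v, C) = 8 - v
((7 - c(E(-4, -5), -2)) + 1)² = ((7 - (8 - (1 - 1*(-5)))) + 1)² = ((7 - (8 - (1 + 5))) + 1)² = ((7 - (8 - 1*6)) + 1)² = ((7 - (8 - 6)) + 1)² = ((7 - 1*2) + 1)² = ((7 - 2) + 1)² = (5 + 1)² = 6² = 36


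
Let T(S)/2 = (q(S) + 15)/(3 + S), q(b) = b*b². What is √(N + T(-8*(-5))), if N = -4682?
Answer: 12*I*√21887/43 ≈ 41.286*I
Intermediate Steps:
q(b) = b³
T(S) = 2*(15 + S³)/(3 + S) (T(S) = 2*((S³ + 15)/(3 + S)) = 2*((15 + S³)/(3 + S)) = 2*(15 + S³)/(3 + S))
√(N + T(-8*(-5))) = √(-4682 + 2*(15 + (-8*(-5))³)/(3 - 8*(-5))) = √(-4682 + 2*(15 + 40³)/(3 + 40)) = √(-4682 + 2*(15 + 64000)/43) = √(-4682 + 2*(1/43)*64015) = √(-4682 + 128030/43) = √(-73296/43) = 12*I*√21887/43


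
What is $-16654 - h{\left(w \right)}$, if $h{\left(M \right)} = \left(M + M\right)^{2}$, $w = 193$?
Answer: $-165650$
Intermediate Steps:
$h{\left(M \right)} = 4 M^{2}$ ($h{\left(M \right)} = \left(2 M\right)^{2} = 4 M^{2}$)
$-16654 - h{\left(w \right)} = -16654 - 4 \cdot 193^{2} = -16654 - 4 \cdot 37249 = -16654 - 148996 = -165650$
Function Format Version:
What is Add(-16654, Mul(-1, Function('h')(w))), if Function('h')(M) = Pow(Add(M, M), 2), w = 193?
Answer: -165650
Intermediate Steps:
Function('h')(M) = Mul(4, Pow(M, 2)) (Function('h')(M) = Pow(Mul(2, M), 2) = Mul(4, Pow(M, 2)))
Add(-16654, Mul(-1, Function('h')(w))) = Add(-16654, Mul(-1, Mul(4, Pow(193, 2)))) = Add(-16654, Mul(-1, Mul(4, 37249))) = Add(-16654, Mul(-1, 148996)) = Add(-16654, -148996) = -165650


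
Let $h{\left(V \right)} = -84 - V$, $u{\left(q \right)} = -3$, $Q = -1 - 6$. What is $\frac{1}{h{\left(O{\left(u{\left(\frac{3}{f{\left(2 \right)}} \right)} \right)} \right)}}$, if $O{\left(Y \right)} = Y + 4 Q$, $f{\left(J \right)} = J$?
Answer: $- \frac{1}{53} \approx -0.018868$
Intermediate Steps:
$Q = -7$ ($Q = -1 - 6 = -7$)
$O{\left(Y \right)} = -28 + Y$ ($O{\left(Y \right)} = Y + 4 \left(-7\right) = Y - 28 = -28 + Y$)
$\frac{1}{h{\left(O{\left(u{\left(\frac{3}{f{\left(2 \right)}} \right)} \right)} \right)}} = \frac{1}{-84 - \left(-28 - 3\right)} = \frac{1}{-84 - -31} = \frac{1}{-84 + 31} = \frac{1}{-53} = - \frac{1}{53}$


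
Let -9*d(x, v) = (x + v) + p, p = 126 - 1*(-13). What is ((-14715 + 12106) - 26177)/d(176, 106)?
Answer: 259074/421 ≈ 615.38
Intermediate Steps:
p = 139 (p = 126 + 13 = 139)
d(x, v) = -139/9 - v/9 - x/9 (d(x, v) = -((x + v) + 139)/9 = -((v + x) + 139)/9 = -(139 + v + x)/9 = -139/9 - v/9 - x/9)
((-14715 + 12106) - 26177)/d(176, 106) = ((-14715 + 12106) - 26177)/(-139/9 - ⅑*106 - ⅑*176) = (-2609 - 26177)/(-139/9 - 106/9 - 176/9) = -28786/(-421/9) = -28786*(-9/421) = 259074/421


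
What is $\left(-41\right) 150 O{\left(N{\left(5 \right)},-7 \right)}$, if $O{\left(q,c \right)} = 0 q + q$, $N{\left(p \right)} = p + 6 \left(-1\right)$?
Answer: $6150$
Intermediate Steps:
$N{\left(p \right)} = -6 + p$ ($N{\left(p \right)} = p - 6 = -6 + p$)
$O{\left(q,c \right)} = q$ ($O{\left(q,c \right)} = 0 + q = q$)
$\left(-41\right) 150 O{\left(N{\left(5 \right)},-7 \right)} = \left(-41\right) 150 \left(-6 + 5\right) = \left(-6150\right) \left(-1\right) = 6150$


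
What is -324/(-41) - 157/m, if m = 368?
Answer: 112795/15088 ≈ 7.4758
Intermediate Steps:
-324/(-41) - 157/m = -324/(-41) - 157/368 = -324*(-1/41) - 157*1/368 = 324/41 - 157/368 = 112795/15088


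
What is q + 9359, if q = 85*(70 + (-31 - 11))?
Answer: 11739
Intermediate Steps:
q = 2380 (q = 85*(70 - 42) = 85*28 = 2380)
q + 9359 = 2380 + 9359 = 11739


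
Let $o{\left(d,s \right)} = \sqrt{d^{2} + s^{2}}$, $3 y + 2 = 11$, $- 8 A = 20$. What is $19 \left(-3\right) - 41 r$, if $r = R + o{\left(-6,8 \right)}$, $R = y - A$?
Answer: $- \frac{1385}{2} \approx -692.5$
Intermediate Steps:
$A = - \frac{5}{2}$ ($A = \left(- \frac{1}{8}\right) 20 = - \frac{5}{2} \approx -2.5$)
$y = 3$ ($y = - \frac{2}{3} + \frac{1}{3} \cdot 11 = - \frac{2}{3} + \frac{11}{3} = 3$)
$R = \frac{11}{2}$ ($R = 3 - - \frac{5}{2} = 3 + \frac{5}{2} = \frac{11}{2} \approx 5.5$)
$r = \frac{31}{2}$ ($r = \frac{11}{2} + \sqrt{\left(-6\right)^{2} + 8^{2}} = \frac{11}{2} + \sqrt{36 + 64} = \frac{11}{2} + \sqrt{100} = \frac{11}{2} + 10 = \frac{31}{2} \approx 15.5$)
$19 \left(-3\right) - 41 r = 19 \left(-3\right) - \frac{1271}{2} = -57 - \frac{1271}{2} = - \frac{1385}{2}$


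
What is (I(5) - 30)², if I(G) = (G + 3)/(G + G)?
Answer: 21316/25 ≈ 852.64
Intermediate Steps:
I(G) = (3 + G)/(2*G) (I(G) = (3 + G)/((2*G)) = (3 + G)*(1/(2*G)) = (3 + G)/(2*G))
(I(5) - 30)² = ((½)*(3 + 5)/5 - 30)² = ((½)*(⅕)*8 - 30)² = (⅘ - 30)² = (-146/5)² = 21316/25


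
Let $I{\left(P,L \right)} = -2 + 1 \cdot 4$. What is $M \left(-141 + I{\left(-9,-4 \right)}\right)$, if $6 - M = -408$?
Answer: $-57546$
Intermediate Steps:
$M = 414$ ($M = 6 - -408 = 6 + 408 = 414$)
$I{\left(P,L \right)} = 2$ ($I{\left(P,L \right)} = -2 + 4 = 2$)
$M \left(-141 + I{\left(-9,-4 \right)}\right) = 414 \left(-141 + 2\right) = 414 \left(-139\right) = -57546$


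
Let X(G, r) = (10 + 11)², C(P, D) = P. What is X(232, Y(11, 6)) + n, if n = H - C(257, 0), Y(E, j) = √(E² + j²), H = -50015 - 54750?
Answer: -104581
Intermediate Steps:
H = -104765
X(G, r) = 441 (X(G, r) = 21² = 441)
n = -105022 (n = -104765 - 1*257 = -104765 - 257 = -105022)
X(232, Y(11, 6)) + n = 441 - 105022 = -104581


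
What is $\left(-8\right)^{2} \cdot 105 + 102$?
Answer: $6822$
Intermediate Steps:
$\left(-8\right)^{2} \cdot 105 + 102 = 64 \cdot 105 + 102 = 6720 + 102 = 6822$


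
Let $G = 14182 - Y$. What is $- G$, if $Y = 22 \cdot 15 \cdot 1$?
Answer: $-13852$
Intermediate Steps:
$Y = 330$ ($Y = 330 \cdot 1 = 330$)
$G = 13852$ ($G = 14182 - 330 = 13852$)
$- G = \left(-1\right) 13852 = -13852$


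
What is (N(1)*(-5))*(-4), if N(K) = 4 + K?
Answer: 100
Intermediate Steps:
(N(1)*(-5))*(-4) = ((4 + 1)*(-5))*(-4) = (5*(-5))*(-4) = -25*(-4) = 100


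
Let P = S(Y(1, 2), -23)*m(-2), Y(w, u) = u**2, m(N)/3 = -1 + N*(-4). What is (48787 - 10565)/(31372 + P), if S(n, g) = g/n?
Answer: 152888/125005 ≈ 1.2231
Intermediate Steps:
m(N) = -3 - 12*N (m(N) = 3*(-1 + N*(-4)) = 3*(-1 - 4*N) = -3 - 12*N)
P = -483/4 (P = (-23/(2**2))*(-3 - 12*(-2)) = (-23/4)*(-3 + 24) = -23*1/4*21 = -23/4*21 = -483/4 ≈ -120.75)
(48787 - 10565)/(31372 + P) = (48787 - 10565)/(31372 - 483/4) = 38222/(125005/4) = 38222*(4/125005) = 152888/125005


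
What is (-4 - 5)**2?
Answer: 81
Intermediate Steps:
(-4 - 5)**2 = (-9)**2 = 81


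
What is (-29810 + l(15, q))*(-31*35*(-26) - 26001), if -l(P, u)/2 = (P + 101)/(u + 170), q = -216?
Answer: -1514300426/23 ≈ -6.5839e+7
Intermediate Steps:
l(P, u) = -2*(101 + P)/(170 + u) (l(P, u) = -2*(P + 101)/(u + 170) = -2*(101 + P)/(170 + u))
(-29810 + l(15, q))*(-31*35*(-26) - 26001) = (-29810 + 2*(-101 - 1*15)/(170 - 216))*(-31*35*(-26) - 26001) = (-29810 + 2*(-101 - 15)/(-46))*(-1085*(-26) - 26001) = (-29810 + 2*(-1/46)*(-116))*(28210 - 26001) = (-29810 + 116/23)*2209 = -685514/23*2209 = -1514300426/23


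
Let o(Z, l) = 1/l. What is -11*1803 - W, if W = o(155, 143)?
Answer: -2836120/143 ≈ -19833.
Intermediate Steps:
W = 1/143 ≈ 0.0069930
-11*1803 - W = -11*1803 - 1*1/143 = -19833 - 1/143 = -2836120/143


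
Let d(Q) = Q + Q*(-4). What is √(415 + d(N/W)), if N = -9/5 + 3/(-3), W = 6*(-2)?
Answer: √41430/10 ≈ 20.354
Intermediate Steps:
W = -12
N = -14/5 (N = -9*⅕ + 3*(-⅓) = -9/5 - 1 = -14/5 ≈ -2.8000)
d(Q) = -3*Q (d(Q) = Q - 4*Q = -3*Q)
√(415 + d(N/W)) = √(415 - (-42)/(5*(-12))) = √(415 - (-42)*(-1)/(5*12)) = √(415 - 3*7/30) = √(415 - 7/10) = √(4143/10) = √41430/10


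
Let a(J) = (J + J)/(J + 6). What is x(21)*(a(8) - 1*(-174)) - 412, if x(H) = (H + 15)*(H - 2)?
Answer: 835700/7 ≈ 1.1939e+5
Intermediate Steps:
a(J) = 2*J/(6 + J) (a(J) = (2*J)/(6 + J) = 2*J/(6 + J))
x(H) = (-2 + H)*(15 + H) (x(H) = (15 + H)*(-2 + H) = (-2 + H)*(15 + H))
x(21)*(a(8) - 1*(-174)) - 412 = (-30 + 21² + 13*21)*(2*8/(6 + 8) - 1*(-174)) - 412 = (-30 + 441 + 273)*(2*8/14 + 174) - 412 = 684*(2*8*(1/14) + 174) - 412 = 684*(8/7 + 174) - 412 = 684*(1226/7) - 412 = 838584/7 - 412 = 835700/7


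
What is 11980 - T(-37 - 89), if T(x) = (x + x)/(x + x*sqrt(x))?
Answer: 2*(-5989*I + 17970*sqrt(14))/(-I + 3*sqrt(14)) ≈ 11980.0 + 0.17677*I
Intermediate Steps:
T(x) = 2*x/(x + x**(3/2)) (T(x) = (2*x)/(x + x**(3/2)) = 2*x/(x + x**(3/2)))
11980 - T(-37 - 89) = 11980 - 2*(-37 - 89)/((-37 - 89) + (-37 - 89)**(3/2)) = 11980 - 2*(-126)/(-126 + (-126)**(3/2)) = 11980 - 2*(-126)/(-126 - 378*I*sqrt(14)) = 11980 - (-252)/(-126 - 378*I*sqrt(14)) = 11980 + 252/(-126 - 378*I*sqrt(14))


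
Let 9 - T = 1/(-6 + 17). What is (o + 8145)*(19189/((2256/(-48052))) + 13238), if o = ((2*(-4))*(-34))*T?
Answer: -25929927957475/6204 ≈ -4.1796e+9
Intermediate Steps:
T = 98/11 (T = 9 - 1/(-6 + 17) = 9 - 1/11 = 98/11 ≈ 8.9091)
o = 26656/11 (o = ((2*(-4))*(-34))*(98/11) = -8*(-34)*(98/11) = 272*(98/11) = 26656/11 ≈ 2423.3)
(o + 8145)*(19189/((2256/(-48052))) + 13238) = (26656/11 + 8145)*(19189/((2256/(-48052))) + 13238) = 116251*(19189/((2256*(-1/48052))) + 13238)/11 = 116251*(19189/(-564/12013) + 13238)/11 = 116251*(19189*(-12013/564) + 13238)/11 = 116251*(-230517457/564 + 13238)/11 = (116251/11)*(-223051225/564) = -25929927957475/6204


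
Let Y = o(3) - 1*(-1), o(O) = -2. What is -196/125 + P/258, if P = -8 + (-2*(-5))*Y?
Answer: -8803/5375 ≈ -1.6378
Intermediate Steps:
Y = -1 (Y = -2 - 1*(-1) = -2 + 1 = -1)
P = -18 (P = -8 - 2*(-5)*(-1) = -8 + 10*(-1) = -8 - 10 = -18)
-196/125 + P/258 = -196/125 - 18/258 = -196*1/125 - 18*1/258 = -196/125 - 3/43 = -8803/5375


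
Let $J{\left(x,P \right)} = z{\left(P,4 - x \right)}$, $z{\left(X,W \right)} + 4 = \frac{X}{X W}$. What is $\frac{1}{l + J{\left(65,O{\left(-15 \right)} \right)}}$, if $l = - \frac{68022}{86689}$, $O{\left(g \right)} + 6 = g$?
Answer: $- \frac{5288029}{25388147} \approx -0.20829$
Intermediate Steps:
$O{\left(g \right)} = -6 + g$
$l = - \frac{68022}{86689}$ ($l = \left(-68022\right) \frac{1}{86689} = - \frac{68022}{86689} \approx -0.78467$)
$z{\left(X,W \right)} = -4 + \frac{1}{W}$ ($z{\left(X,W \right)} = -4 + \frac{X}{X W} = -4 + \frac{X}{W X} = -4 + X \frac{1}{W X} = -4 + \frac{1}{W}$)
$J{\left(x,P \right)} = -4 + \frac{1}{4 - x}$
$\frac{1}{l + J{\left(65,O{\left(-15 \right)} \right)}} = \frac{1}{- \frac{68022}{86689} + \frac{15 - 260}{-4 + 65}} = \frac{1}{- \frac{68022}{86689} + \frac{15 - 260}{61}} = \frac{1}{- \frac{68022}{86689} + \frac{1}{61} \left(-245\right)} = \frac{1}{- \frac{68022}{86689} - \frac{245}{61}} = \frac{1}{- \frac{25388147}{5288029}} = - \frac{5288029}{25388147}$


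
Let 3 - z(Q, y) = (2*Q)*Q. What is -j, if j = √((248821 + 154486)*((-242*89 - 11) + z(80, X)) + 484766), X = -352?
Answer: -4*I*√865718591 ≈ -1.1769e+5*I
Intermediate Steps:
z(Q, y) = 3 - 2*Q² (z(Q, y) = 3 - 2*Q*Q = 3 - 2*Q²)
j = 4*I*√865718591 (j = √((248821 + 154486)*((-242*89 - 11) + (3 - 2*80²)) + 484766) = √(403307*((-21538 - 11) + (3 - 2*6400)) + 484766) = √(403307*(-21549 + (3 - 12800)) + 484766) = √(403307*(-21549 - 12797) + 484766) = √(403307*(-34346) + 484766) = √(-13851982222 + 484766) = √(-13851497456) = 4*I*√865718591 ≈ 1.1769e+5*I)
-j = -4*I*√865718591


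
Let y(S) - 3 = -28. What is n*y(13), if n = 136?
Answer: -3400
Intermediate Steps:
y(S) = -25 (y(S) = 3 - 28 = -25)
n*y(13) = 136*(-25) = -3400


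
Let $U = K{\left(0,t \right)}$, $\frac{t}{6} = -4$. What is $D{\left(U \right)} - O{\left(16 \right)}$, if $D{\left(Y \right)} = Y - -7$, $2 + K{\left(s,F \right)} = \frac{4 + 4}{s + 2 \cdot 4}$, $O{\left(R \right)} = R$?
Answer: $-10$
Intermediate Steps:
$t = -24$ ($t = 6 \left(-4\right) = -24$)
$K{\left(s,F \right)} = -2 + \frac{8}{8 + s}$ ($K{\left(s,F \right)} = -2 + \frac{4 + 4}{s + 2 \cdot 4} = -2 + \frac{8}{s + 8} = -2 + \frac{8}{8 + s}$)
$U = -1$ ($U = \frac{2 \left(-4 - 0\right)}{8 + 0} = \frac{2 \left(-4 + 0\right)}{8} = 2 \cdot \frac{1}{8} \left(-4\right) = -1$)
$D{\left(Y \right)} = 7 + Y$ ($D{\left(Y \right)} = Y + 7 = 7 + Y$)
$D{\left(U \right)} - O{\left(16 \right)} = \left(7 - 1\right) - 16 = 6 - 16 = -10$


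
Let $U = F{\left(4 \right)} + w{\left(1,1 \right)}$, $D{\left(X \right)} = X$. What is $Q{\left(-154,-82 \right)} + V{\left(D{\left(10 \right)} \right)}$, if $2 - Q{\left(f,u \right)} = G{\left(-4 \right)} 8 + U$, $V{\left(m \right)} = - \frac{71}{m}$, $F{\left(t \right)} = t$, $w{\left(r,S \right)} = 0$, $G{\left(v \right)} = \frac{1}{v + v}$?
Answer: $- \frac{81}{10} \approx -8.1$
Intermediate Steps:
$G{\left(v \right)} = \frac{1}{2 v}$
$U = 4$ ($U = 4 + 0 = 4$)
$Q{\left(f,u \right)} = -1$ ($Q{\left(f,u \right)} = 2 - \left(\frac{1}{2 \left(-4\right)} 8 + 4\right) = 2 - \left(\frac{1}{2} \left(- \frac{1}{4}\right) 8 + 4\right) = 2 - \left(\left(- \frac{1}{8}\right) 8 + 4\right) = 2 - \left(-1 + 4\right) = 2 - 3 = -1$)
$Q{\left(-154,-82 \right)} + V{\left(D{\left(10 \right)} \right)} = -1 - \frac{71}{10} = - \frac{81}{10}$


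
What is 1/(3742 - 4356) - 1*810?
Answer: -497341/614 ≈ -810.00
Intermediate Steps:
1/(3742 - 4356) - 1*810 = 1/(-614) - 810 = -1/614 - 810 = -497341/614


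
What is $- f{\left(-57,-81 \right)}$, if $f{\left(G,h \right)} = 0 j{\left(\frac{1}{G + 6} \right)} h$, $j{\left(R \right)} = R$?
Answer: $0$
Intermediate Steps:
$f{\left(G,h \right)} = 0$ ($f{\left(G,h \right)} = \frac{0}{G + 6} h = \frac{0}{6 + G} h = 0 h = 0$)
$- f{\left(-57,-81 \right)} = \left(-1\right) 0 = 0$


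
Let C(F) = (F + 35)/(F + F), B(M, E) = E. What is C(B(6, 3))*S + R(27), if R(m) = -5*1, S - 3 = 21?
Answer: 147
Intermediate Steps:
S = 24 (S = 3 + 21 = 24)
R(m) = -5
C(F) = (35 + F)/(2*F) (C(F) = (35 + F)/((2*F)) = (35 + F)*(1/(2*F)) = (35 + F)/(2*F))
C(B(6, 3))*S + R(27) = ((½)*(35 + 3)/3)*24 - 5 = ((½)*(⅓)*38)*24 - 5 = (19/3)*24 - 5 = 152 - 5 = 147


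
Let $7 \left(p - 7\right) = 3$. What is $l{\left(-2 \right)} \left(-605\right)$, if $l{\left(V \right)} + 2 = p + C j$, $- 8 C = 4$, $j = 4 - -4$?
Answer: $- \frac{6050}{7} \approx -864.29$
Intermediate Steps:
$j = 8$ ($j = 4 + 4 = 8$)
$p = \frac{52}{7}$ ($p = 7 + \frac{1}{7} \cdot 3 = 7 + \frac{3}{7} = \frac{52}{7} \approx 7.4286$)
$C = - \frac{1}{2}$ ($C = \left(- \frac{1}{8}\right) 4 = - \frac{1}{2} \approx -0.5$)
$l{\left(V \right)} = \frac{10}{7}$ ($l{\left(V \right)} = -2 + \left(\frac{52}{7} - 4\right) = -2 + \frac{24}{7} = \frac{10}{7}$)
$l{\left(-2 \right)} \left(-605\right) = \frac{10}{7} \left(-605\right) = - \frac{6050}{7}$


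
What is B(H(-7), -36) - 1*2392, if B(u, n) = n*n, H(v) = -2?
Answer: -1096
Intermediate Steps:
B(u, n) = n²
B(H(-7), -36) - 1*2392 = (-36)² - 1*2392 = 1296 - 2392 = -1096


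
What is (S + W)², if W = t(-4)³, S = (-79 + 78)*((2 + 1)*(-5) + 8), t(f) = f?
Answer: 3249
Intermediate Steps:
S = 7 (S = -(3*(-5) + 8) = -(-15 + 8) = -1*(-7) = 7)
W = -64 (W = (-4)³ = -64)
(S + W)² = (7 - 64)² = (-57)² = 3249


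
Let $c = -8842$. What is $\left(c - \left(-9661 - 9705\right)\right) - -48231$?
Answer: $58755$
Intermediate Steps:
$\left(c - \left(-9661 - 9705\right)\right) - -48231 = \left(-8842 - \left(-9661 - 9705\right)\right) - -48231 = \left(-8842 - \left(-9661 - 9705\right)\right) + 48231 = \left(-8842 - -19366\right) + 48231 = \left(-8842 + 19366\right) + 48231 = 10524 + 48231 = 58755$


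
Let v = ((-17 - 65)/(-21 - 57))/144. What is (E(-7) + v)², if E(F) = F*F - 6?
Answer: 58336257841/31539456 ≈ 1849.6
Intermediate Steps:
E(F) = -6 + F² (E(F) = F² - 6 = -6 + F²)
v = 41/5616 (v = -82/(-78)*(1/144) = -82*(-1/78)*(1/144) = (41/39)*(1/144) = 41/5616 ≈ 0.0073006)
(E(-7) + v)² = ((-6 + (-7)²) + 41/5616)² = ((-6 + 49) + 41/5616)² = (43 + 41/5616)² = (241529/5616)² = 58336257841/31539456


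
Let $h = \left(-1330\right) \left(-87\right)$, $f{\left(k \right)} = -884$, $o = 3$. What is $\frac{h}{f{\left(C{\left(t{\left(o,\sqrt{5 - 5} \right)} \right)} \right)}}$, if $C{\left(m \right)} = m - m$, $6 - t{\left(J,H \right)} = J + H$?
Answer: $- \frac{57855}{442} \approx -130.89$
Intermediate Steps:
$t{\left(J,H \right)} = 6 - H - J$ ($t{\left(J,H \right)} = 6 - \left(J + H\right) = 6 - \left(H + J\right) = 6 - H - J$)
$C{\left(m \right)} = 0$
$h = 115710$
$\frac{h}{f{\left(C{\left(t{\left(o,\sqrt{5 - 5} \right)} \right)} \right)}} = \frac{115710}{-884} = 115710 \left(- \frac{1}{884}\right) = - \frac{57855}{442}$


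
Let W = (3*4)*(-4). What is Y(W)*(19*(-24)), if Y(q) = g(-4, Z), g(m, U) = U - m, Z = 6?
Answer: -4560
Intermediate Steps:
W = -48 (W = 12*(-4) = -48)
Y(q) = 10 (Y(q) = 6 - 1*(-4) = 6 + 4 = 10)
Y(W)*(19*(-24)) = 10*(19*(-24)) = 10*(-456) = -4560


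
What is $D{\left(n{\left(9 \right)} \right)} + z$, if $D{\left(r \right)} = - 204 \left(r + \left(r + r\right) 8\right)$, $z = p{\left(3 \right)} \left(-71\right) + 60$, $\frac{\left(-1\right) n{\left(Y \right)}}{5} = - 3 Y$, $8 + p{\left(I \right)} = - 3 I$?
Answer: $-466913$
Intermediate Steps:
$p{\left(I \right)} = -8 - 3 I$
$n{\left(Y \right)} = 15 Y$ ($n{\left(Y \right)} = - 5 \left(- 3 Y\right) = 15 Y$)
$z = 1267$ ($z = \left(-8 - 9\right) \left(-71\right) + 60 = \left(-17\right) \left(-71\right) + 60 = 1207 + 60 = 1267$)
$D{\left(r \right)} = - 3468 r$ ($D{\left(r \right)} = - 204 \left(r + 2 r 8\right) = - 204 \left(r + 16 r\right) = - 204 \cdot 17 r = - 3468 r$)
$D{\left(n{\left(9 \right)} \right)} + z = - 3468 \cdot 15 \cdot 9 + 1267 = \left(-3468\right) 135 + 1267 = -468180 + 1267 = -466913$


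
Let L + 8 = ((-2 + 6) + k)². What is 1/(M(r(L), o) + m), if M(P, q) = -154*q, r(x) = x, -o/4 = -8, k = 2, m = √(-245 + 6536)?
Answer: -4928/24278893 - 3*√699/24278893 ≈ -0.00020624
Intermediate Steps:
m = 3*√699 (m = √6291 = 3*√699 ≈ 79.316)
o = 32 (o = -4*(-8) = 32)
L = 28 (L = -8 + ((-2 + 6) + 2)² = -8 + (4 + 2)² = -8 + 6² = -8 + 36 = 28)
1/(M(r(L), o) + m) = 1/(-154*32 + 3*√699) = 1/(-4928 + 3*√699)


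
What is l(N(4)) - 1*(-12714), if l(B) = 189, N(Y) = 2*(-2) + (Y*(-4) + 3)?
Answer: 12903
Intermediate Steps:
N(Y) = -1 - 4*Y (N(Y) = -4 + (-4*Y + 3) = -4 + (3 - 4*Y) = -1 - 4*Y)
l(N(4)) - 1*(-12714) = 189 - 1*(-12714) = 189 + 12714 = 12903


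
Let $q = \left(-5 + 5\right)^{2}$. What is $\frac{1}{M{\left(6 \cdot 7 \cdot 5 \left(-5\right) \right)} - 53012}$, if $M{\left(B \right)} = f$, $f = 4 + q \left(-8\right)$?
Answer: $- \frac{1}{53008} \approx -1.8865 \cdot 10^{-5}$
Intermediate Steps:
$q = 0$ ($q = 0^{2} = 0$)
$f = 4$ ($f = 4 + 0 \left(-8\right) = 4 + 0 = 4$)
$M{\left(B \right)} = 4$
$\frac{1}{M{\left(6 \cdot 7 \cdot 5 \left(-5\right) \right)} - 53012} = \frac{1}{4 - 53012} = \frac{1}{-53008} = - \frac{1}{53008}$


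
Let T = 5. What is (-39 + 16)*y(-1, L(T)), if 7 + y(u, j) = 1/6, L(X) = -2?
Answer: 943/6 ≈ 157.17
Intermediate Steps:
y(u, j) = -41/6 (y(u, j) = -7 + 1/6 = -7 + ⅙ = -41/6)
(-39 + 16)*y(-1, L(T)) = (-39 + 16)*(-41/6) = -23*(-41/6) = 943/6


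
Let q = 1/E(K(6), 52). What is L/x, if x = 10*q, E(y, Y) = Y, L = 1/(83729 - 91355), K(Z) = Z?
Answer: -13/19065 ≈ -0.00068188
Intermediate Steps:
L = -1/7626 (L = 1/(-7626) = -1/7626 ≈ -0.00013113)
q = 1/52 ≈ 0.019231
x = 5/26 (x = 10*(1/52) = 5/26 ≈ 0.19231)
L/x = -1/(7626*5/26) = -1/7626*26/5 = -13/19065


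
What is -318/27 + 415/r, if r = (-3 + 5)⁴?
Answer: 2039/144 ≈ 14.160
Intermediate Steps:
r = 16 (r = 2⁴ = 16)
-318/27 + 415/r = -318/27 + 415/16 = -318*1/27 + 415*(1/16) = -106/9 + 415/16 = 2039/144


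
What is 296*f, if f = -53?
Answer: -15688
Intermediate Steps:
296*f = 296*(-53) = -15688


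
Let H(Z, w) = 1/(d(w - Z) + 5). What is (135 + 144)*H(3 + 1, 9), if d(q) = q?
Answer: 279/10 ≈ 27.900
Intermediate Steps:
H(Z, w) = 1/(5 + w - Z) (H(Z, w) = 1/((w - Z) + 5) = 1/(5 + w - Z))
(135 + 144)*H(3 + 1, 9) = (135 + 144)/(5 + 9 - (3 + 1)) = 279/(5 + 9 - 1*4) = 279/(5 + 9 - 4) = 279/10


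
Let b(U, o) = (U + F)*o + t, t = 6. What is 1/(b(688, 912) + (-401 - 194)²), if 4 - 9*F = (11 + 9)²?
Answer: 1/941359 ≈ 1.0623e-6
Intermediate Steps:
F = -44 (F = 4/9 - (11 + 9)²/9 = 4/9 - ⅑*20² = 4/9 - ⅑*400 = 4/9 - 400/9 = -44)
b(U, o) = 6 + o*(-44 + U) (b(U, o) = (U - 44)*o + 6 = (-44 + U)*o + 6 = o*(-44 + U) + 6 = 6 + o*(-44 + U))
1/(b(688, 912) + (-401 - 194)²) = 1/((6 - 44*912 + 688*912) + (-401 - 194)²) = 1/((6 - 40128 + 627456) + (-595)²) = 1/(587334 + 354025) = 1/941359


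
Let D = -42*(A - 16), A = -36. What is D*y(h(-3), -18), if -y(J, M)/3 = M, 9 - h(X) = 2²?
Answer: 117936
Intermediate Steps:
h(X) = 5 (h(X) = 9 - 1*2² = 9 - 1*4 = 9 - 4 = 5)
y(J, M) = -3*M
D = 2184 (D = -42*(-36 - 16) = -42*(-52) = 2184)
D*y(h(-3), -18) = 2184*(-3*(-18)) = 2184*54 = 117936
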